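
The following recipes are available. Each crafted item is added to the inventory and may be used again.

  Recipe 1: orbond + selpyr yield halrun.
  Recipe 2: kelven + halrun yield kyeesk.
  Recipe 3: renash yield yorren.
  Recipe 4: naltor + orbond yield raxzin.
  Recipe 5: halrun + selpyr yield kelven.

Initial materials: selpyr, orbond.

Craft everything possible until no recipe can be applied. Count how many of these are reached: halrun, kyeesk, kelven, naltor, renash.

Using Recipe 1, orbond and selpyr make halrun.
halrun + selpyr → kelven (Recipe 5).
Using Recipe 2, kelven and halrun make kyeesk.
halrun: reached.
kyeesk: reached.
kelven: reached.
No rule produces naltor, and it is not given.
No rule produces renash, and it is not given.
Reached: halrun, kyeesk, and kelven — 3 of the 5.

3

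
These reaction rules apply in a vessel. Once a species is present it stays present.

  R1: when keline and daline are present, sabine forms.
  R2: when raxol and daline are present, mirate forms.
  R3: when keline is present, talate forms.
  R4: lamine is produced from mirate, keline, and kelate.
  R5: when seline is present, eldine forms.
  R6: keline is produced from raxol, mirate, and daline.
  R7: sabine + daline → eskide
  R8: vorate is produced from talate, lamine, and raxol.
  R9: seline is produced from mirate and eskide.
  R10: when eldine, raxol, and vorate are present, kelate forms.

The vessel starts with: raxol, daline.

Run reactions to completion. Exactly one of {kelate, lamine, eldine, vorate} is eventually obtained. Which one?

eldine

raxol and daline present → mirate forms (R2).
raxol, mirate, and daline present → keline forms (R6).
keline and daline present → sabine forms (R1).
sabine and daline present → eskide forms (R7).
mirate and eskide present → seline forms (R9).
seline present → eldine forms (R5).
vorate would need talate, lamine, and raxol (R8), but lamine never forms. lamine would need mirate, keline, and kelate (R4), but kelate never forms. kelate would need eldine, raxol, and vorate (R10), but vorate never forms.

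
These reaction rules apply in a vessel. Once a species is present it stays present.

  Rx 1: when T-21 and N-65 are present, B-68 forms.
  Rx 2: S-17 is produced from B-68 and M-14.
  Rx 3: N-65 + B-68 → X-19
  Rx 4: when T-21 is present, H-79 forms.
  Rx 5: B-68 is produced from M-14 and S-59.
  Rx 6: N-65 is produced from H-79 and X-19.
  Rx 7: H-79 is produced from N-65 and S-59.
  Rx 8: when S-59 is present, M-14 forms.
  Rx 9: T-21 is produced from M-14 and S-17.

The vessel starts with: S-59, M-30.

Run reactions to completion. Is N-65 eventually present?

N-65 would need H-79 and X-19 (Rx 6), but X-19 never forms.

No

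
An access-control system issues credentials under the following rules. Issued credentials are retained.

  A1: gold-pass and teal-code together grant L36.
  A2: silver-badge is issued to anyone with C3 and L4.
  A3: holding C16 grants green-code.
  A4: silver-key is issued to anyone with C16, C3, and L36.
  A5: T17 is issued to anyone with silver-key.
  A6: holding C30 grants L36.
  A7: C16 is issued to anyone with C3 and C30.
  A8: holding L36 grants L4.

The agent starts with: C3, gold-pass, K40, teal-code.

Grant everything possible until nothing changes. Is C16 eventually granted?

C16 would need C3 and C30 (A7), but C30 is never granted.

No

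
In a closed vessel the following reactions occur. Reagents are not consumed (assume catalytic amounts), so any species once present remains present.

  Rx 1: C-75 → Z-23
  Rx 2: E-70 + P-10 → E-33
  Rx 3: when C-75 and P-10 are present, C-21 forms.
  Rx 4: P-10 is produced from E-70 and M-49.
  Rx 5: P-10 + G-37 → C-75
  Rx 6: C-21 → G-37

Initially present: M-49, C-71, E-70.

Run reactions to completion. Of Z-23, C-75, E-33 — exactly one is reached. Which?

E-33

E-70 and M-49 present → P-10 forms (Rx 4).
E-70 and P-10 present → E-33 forms (Rx 2).
Z-23 would need C-75 (Rx 1), but C-75 never forms. C-75 would need P-10 and G-37 (Rx 5), but G-37 never forms.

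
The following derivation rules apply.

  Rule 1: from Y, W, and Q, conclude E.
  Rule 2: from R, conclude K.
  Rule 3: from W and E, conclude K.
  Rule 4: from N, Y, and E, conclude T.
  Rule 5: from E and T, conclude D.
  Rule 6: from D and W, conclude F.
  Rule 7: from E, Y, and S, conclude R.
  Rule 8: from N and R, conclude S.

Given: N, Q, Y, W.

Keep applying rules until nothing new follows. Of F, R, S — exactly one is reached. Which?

F

From Y, W, and Q, Rule 1 gives E.
N, Y, and E hold, so T follows (Rule 4).
From E and T, Rule 5 gives D.
From D and W, Rule 6 gives F.
S would need N and R (Rule 8), but R is never established. R would need E, Y, and S (Rule 7), but S is never established.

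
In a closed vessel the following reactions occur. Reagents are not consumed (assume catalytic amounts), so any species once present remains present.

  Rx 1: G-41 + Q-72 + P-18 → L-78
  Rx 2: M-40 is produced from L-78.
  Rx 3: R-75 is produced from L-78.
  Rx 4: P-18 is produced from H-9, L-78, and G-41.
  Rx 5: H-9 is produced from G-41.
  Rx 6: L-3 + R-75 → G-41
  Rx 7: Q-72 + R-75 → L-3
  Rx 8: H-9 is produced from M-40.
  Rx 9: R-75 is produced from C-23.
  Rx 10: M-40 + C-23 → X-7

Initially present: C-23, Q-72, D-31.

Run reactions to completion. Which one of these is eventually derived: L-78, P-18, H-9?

H-9

C-23 present → R-75 forms (Rx 9).
Q-72 and R-75 present → L-3 forms (Rx 7).
L-3 and R-75 present → G-41 forms (Rx 6).
G-41 present → H-9 forms (Rx 5).
L-78 would need G-41, Q-72, and P-18 (Rx 1), but P-18 never forms. P-18 would need H-9, L-78, and G-41 (Rx 4), but L-78 never forms.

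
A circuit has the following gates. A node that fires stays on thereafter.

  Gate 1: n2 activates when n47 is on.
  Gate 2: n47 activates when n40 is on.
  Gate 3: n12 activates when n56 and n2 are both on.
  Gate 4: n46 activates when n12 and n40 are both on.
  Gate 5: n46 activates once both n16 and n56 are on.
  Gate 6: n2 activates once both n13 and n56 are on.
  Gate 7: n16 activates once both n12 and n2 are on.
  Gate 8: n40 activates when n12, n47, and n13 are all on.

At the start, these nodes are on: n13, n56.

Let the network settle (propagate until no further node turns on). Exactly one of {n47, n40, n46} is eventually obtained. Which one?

n46

Gate 6: n13 and n56 on → n2 on.
n56 and n2 are on, so n12 activates (Gate 3).
Gate 7: n12 and n2 on → n16 on.
n16 and n56 are on, so n46 activates (Gate 5).
n40 would need n12, n47, and n13 (Gate 8), but n47 never turns on. n47 would need n40 (Gate 2), but n40 never turns on.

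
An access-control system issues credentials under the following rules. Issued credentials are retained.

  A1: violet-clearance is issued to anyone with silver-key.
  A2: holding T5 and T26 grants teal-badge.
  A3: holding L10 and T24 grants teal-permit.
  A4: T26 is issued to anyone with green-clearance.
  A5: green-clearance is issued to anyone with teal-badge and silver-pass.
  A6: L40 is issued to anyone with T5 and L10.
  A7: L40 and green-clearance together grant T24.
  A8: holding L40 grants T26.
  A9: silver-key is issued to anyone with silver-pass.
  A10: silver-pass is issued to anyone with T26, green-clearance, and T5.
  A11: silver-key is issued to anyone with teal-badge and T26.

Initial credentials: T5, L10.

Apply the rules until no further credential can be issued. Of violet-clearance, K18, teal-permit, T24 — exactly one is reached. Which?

Holding T5 and L10 grants L40 (A6).
Holding L40 grants T26 (A8).
Holding T5 and T26 grants teal-badge (A2).
Holding teal-badge and T26 grants silver-key (A11).
Holding silver-key grants violet-clearance (A1).
teal-permit would need L10 and T24 (A3), but T24 is never granted. T24 would need L40 and green-clearance (A7), but green-clearance is never granted. No rule produces K18, and it is not given.

violet-clearance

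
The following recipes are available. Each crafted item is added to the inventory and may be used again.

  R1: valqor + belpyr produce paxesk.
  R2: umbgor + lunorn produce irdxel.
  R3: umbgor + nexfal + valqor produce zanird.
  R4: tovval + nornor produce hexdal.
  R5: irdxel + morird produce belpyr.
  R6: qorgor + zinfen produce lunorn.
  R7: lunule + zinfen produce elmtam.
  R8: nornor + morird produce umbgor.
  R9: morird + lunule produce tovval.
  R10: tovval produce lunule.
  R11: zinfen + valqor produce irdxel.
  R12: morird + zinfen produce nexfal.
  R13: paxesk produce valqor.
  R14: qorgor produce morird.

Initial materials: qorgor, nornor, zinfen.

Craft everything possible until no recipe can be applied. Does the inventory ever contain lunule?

No

lunule would need tovval (R10), but tovval is never obtained.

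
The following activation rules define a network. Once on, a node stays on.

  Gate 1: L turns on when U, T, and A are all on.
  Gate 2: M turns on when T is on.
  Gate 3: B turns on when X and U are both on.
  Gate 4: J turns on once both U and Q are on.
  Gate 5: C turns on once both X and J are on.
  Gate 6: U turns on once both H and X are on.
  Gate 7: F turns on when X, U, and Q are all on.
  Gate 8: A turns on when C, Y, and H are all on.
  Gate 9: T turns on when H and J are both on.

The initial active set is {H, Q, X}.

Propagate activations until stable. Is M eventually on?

H and X are on, so U turns on (Gate 6).
U and Q are on, so J turns on (Gate 4).
H and J are on, so T turns on (Gate 9).
T is on, so M turns on (Gate 2).

Yes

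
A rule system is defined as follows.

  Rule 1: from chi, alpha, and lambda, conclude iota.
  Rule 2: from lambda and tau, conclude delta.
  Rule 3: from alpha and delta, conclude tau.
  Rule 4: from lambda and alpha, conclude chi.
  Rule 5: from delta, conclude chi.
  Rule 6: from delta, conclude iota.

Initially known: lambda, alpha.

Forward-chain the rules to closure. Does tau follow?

tau would need alpha and delta (Rule 3), but delta is never established.

No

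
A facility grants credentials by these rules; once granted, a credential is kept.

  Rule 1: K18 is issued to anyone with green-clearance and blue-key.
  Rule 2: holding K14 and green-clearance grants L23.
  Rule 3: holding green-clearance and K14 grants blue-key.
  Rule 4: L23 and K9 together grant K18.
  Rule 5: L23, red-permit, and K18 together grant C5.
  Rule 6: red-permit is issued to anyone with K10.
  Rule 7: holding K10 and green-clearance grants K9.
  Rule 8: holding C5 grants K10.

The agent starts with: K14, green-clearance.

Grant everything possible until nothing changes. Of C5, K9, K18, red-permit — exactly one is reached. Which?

K18

Holding green-clearance and K14 grants blue-key (Rule 3).
Holding green-clearance and blue-key grants K18 (Rule 1).
K9 would need K10 and green-clearance (Rule 7), but K10 is never granted. red-permit would need K10 (Rule 6), but K10 is never granted. C5 would need L23, red-permit, and K18 (Rule 5), but red-permit is never granted.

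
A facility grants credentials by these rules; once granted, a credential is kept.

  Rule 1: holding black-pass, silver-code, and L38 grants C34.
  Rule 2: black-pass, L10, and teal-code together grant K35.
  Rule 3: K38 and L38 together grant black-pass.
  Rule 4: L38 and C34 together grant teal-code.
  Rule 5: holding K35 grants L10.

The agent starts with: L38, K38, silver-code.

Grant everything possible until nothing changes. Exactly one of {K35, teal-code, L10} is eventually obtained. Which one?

Holding K38 and L38 grants black-pass (Rule 3).
Holding black-pass, silver-code, and L38 grants C34 (Rule 1).
Holding L38 and C34 grants teal-code (Rule 4).
K35 would need black-pass, L10, and teal-code (Rule 2), but L10 is never granted. L10 would need K35 (Rule 5), but K35 is never granted.

teal-code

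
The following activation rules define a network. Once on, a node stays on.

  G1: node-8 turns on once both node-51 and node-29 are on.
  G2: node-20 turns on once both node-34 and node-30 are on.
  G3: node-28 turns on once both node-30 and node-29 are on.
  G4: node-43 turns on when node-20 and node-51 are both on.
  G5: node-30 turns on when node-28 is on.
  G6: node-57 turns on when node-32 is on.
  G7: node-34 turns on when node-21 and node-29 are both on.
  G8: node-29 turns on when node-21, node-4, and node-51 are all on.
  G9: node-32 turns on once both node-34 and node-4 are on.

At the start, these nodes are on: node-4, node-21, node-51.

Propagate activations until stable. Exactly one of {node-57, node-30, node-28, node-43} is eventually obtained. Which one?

G8: node-21, node-4, and node-51 on → node-29 on.
G7: node-21 and node-29 on → node-34 on.
node-34 and node-4 are on, so node-32 turns on (G9).
node-32 is on, so node-57 turns on (G6).
node-43 would need node-20 and node-51 (G4), but node-20 never turns on. node-28 would need node-30 and node-29 (G3), but node-30 never turns on. node-30 would need node-28 (G5), but node-28 never turns on.

node-57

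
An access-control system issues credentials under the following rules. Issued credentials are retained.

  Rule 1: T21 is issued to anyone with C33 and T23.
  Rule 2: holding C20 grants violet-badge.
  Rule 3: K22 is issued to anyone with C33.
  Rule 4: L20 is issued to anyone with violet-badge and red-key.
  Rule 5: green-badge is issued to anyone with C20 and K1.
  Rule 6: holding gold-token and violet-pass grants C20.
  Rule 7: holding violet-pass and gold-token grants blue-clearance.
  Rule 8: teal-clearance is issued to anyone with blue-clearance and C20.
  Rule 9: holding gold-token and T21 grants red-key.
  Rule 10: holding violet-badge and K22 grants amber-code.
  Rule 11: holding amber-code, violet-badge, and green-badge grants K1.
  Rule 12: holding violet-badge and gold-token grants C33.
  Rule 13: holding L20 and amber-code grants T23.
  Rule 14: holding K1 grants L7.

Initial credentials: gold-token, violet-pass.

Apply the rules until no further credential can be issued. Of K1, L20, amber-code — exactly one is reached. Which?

Holding gold-token and violet-pass grants C20 (Rule 6).
Holding C20 grants violet-badge (Rule 2).
Holding violet-badge and gold-token grants C33 (Rule 12).
Holding C33 grants K22 (Rule 3).
Holding violet-badge and K22 grants amber-code (Rule 10).
K1 would need amber-code, violet-badge, and green-badge (Rule 11), but green-badge is never granted. L20 would need violet-badge and red-key (Rule 4), but red-key is never granted.

amber-code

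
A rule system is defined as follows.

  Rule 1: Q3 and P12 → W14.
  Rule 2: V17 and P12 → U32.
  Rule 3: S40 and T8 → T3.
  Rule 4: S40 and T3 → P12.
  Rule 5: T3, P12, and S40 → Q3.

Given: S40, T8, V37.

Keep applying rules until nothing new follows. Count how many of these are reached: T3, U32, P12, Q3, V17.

S40 and T8 hold, so T3 follows (Rule 3).
S40 and T3 hold, so P12 follows (Rule 4).
From T3, P12, and S40, Rule 5 gives Q3.
T3: reached.
U32 would need V17 and P12 (Rule 2), but V17 is never established.
P12: reached.
Q3: reached.
No rule produces V17, and it is not given.
Reached: T3, P12, and Q3 — 3 of the 5.

3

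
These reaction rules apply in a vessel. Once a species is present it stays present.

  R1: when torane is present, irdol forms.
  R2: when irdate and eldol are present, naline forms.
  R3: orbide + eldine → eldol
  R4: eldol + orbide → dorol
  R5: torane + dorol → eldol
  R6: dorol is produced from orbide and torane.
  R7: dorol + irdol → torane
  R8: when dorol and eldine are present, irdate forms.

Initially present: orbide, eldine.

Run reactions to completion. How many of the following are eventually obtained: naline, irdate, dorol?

orbide and eldine present → eldol forms (R3).
eldol and orbide present → dorol forms (R4).
dorol and eldine present → irdate forms (R8).
irdate and eldol present → naline forms (R2).
naline: reached.
irdate: reached.
dorol: reached.
All 3 are reached.

3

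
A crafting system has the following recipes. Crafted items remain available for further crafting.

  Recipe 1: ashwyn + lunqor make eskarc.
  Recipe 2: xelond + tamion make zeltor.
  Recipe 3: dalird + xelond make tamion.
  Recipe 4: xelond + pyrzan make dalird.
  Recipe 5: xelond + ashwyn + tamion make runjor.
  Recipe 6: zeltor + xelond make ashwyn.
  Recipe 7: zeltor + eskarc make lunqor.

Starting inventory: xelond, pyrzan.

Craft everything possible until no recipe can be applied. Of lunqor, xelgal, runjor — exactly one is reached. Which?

runjor

xelond + pyrzan → dalird (Recipe 4).
Using Recipe 3, dalird and xelond make tamion.
Using Recipe 2, xelond and tamion make zeltor.
Using Recipe 6, zeltor and xelond make ashwyn.
Using Recipe 5, xelond, ashwyn, and tamion make runjor.
lunqor would need zeltor and eskarc (Recipe 7), but eskarc is never obtained. No rule produces xelgal, and it is not given.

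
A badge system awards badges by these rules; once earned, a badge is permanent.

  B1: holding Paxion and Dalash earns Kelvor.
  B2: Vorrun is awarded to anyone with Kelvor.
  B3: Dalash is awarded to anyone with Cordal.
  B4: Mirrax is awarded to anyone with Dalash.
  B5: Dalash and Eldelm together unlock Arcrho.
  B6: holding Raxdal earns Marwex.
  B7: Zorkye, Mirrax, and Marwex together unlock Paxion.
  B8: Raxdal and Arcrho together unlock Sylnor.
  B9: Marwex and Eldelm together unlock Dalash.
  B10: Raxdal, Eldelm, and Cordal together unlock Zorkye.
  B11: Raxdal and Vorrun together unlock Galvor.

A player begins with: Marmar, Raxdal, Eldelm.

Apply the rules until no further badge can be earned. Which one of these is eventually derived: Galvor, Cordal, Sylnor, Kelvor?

With Raxdal, Marwex is earned (B6).
With Marwex and Eldelm, Dalash is earned (B9).
With Dalash and Eldelm, Arcrho is earned (B5).
With Raxdal and Arcrho, Sylnor is earned (B8).
Galvor would need Raxdal and Vorrun (B11), but Vorrun is never earned. Kelvor would need Paxion and Dalash (B1), but Paxion is never earned. No rule produces Cordal, and it is not given.

Sylnor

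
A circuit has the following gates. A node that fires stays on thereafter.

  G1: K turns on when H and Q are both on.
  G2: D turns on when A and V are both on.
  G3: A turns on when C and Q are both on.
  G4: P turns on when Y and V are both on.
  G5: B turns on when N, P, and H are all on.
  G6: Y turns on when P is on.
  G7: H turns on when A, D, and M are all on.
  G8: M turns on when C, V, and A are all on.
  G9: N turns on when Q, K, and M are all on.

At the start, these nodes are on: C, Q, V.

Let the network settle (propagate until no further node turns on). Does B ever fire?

No

B would need N, P, and H (G5), but P never turns on.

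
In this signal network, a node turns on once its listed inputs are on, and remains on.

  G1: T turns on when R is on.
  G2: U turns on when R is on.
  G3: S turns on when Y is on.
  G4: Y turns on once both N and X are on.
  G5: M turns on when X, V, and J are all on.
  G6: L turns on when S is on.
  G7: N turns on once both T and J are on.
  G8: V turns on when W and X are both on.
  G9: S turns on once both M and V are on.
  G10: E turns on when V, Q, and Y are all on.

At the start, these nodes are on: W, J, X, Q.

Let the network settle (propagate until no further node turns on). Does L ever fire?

Yes

G8: W and X on → V on.
G5: X, V, and J on → M on.
M and V are on, so S turns on (G9).
S is on, so L turns on (G6).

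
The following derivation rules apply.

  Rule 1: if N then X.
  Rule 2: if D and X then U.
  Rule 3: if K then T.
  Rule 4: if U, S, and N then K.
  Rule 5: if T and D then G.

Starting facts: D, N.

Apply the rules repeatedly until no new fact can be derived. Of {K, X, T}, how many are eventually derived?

From N, Rule 1 gives X.
K would need U, S, and N (Rule 4), but S is never established.
X: reached.
T would need K (Rule 3), but K is never established.
Reached: X — 1 of the 3.

1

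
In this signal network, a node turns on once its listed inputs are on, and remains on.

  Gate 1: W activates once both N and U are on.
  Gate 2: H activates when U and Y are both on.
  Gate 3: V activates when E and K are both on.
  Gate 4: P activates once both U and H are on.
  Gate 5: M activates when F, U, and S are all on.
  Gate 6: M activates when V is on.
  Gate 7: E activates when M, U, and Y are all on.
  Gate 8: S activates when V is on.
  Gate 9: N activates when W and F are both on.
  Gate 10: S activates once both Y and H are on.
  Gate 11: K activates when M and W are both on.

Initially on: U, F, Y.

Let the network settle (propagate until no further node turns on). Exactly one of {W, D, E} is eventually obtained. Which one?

E

Gate 2: U and Y on → H on.
Y and H are on, so S activates (Gate 10).
Gate 5: F, U, and S on → M on.
M, U, and Y are on, so E activates (Gate 7).
W would need N and U (Gate 1), but N never turns on. No rule produces D, and it is not given.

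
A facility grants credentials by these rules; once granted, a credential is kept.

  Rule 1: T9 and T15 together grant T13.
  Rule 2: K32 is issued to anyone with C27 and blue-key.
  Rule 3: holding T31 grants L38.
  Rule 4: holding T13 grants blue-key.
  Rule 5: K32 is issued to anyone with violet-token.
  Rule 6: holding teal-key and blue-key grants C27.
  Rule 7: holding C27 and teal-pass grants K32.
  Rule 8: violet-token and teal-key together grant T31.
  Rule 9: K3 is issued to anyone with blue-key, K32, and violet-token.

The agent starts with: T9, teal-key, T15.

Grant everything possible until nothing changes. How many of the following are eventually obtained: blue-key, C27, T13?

3

Holding T9 and T15 grants T13 (Rule 1).
Holding T13 grants blue-key (Rule 4).
Holding teal-key and blue-key grants C27 (Rule 6).
blue-key: reached.
C27: reached.
T13: reached.
All 3 are reached.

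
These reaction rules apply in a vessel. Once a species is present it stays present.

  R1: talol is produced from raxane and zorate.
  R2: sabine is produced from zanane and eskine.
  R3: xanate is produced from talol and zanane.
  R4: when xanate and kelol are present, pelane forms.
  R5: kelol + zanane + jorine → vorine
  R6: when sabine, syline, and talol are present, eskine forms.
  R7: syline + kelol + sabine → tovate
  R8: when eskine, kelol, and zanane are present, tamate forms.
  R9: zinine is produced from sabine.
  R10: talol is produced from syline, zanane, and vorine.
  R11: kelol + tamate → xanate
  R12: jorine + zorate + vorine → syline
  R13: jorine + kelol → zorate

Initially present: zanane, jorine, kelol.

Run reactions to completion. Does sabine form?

sabine would need zanane and eskine (R2), but eskine never forms.

No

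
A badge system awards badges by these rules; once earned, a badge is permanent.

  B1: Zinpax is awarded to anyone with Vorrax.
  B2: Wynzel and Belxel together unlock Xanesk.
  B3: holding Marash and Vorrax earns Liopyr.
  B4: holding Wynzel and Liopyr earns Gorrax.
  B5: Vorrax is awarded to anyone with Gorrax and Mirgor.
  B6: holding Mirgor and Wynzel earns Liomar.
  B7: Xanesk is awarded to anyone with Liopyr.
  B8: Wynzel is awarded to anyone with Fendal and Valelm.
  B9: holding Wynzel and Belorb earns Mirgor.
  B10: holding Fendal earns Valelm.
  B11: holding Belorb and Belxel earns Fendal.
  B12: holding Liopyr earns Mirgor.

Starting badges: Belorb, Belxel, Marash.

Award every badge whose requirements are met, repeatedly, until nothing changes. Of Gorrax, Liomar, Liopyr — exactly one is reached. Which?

With Belorb and Belxel, Fendal is earned (B11).
With Fendal, Valelm is earned (B10).
With Fendal and Valelm, Wynzel is earned (B8).
With Wynzel and Belorb, Mirgor is earned (B9).
With Mirgor and Wynzel, Liomar is earned (B6).
Liopyr would need Marash and Vorrax (B3), but Vorrax is never earned. Gorrax would need Wynzel and Liopyr (B4), but Liopyr is never earned.

Liomar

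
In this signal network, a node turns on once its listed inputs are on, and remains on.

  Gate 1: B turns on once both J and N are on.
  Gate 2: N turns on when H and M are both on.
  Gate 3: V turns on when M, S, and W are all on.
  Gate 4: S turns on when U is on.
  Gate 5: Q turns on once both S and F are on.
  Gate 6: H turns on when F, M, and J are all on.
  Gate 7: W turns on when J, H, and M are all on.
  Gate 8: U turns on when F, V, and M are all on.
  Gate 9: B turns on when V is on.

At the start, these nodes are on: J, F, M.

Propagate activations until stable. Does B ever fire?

Gate 6: F, M, and J on → H on.
Gate 2: H and M on → N on.
Gate 1: J and N on → B on.

Yes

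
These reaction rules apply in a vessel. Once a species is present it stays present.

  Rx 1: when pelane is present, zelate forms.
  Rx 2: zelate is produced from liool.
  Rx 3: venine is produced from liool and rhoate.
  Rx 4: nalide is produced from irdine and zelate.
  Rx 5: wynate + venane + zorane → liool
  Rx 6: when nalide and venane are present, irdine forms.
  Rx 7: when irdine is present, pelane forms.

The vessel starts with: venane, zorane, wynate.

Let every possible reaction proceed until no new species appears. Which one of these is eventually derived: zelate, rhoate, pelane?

zelate

wynate, venane, and zorane present → liool forms (Rx 5).
liool present → zelate forms (Rx 2).
No rule produces rhoate, and it is not given. pelane would need irdine (Rx 7), but irdine never forms.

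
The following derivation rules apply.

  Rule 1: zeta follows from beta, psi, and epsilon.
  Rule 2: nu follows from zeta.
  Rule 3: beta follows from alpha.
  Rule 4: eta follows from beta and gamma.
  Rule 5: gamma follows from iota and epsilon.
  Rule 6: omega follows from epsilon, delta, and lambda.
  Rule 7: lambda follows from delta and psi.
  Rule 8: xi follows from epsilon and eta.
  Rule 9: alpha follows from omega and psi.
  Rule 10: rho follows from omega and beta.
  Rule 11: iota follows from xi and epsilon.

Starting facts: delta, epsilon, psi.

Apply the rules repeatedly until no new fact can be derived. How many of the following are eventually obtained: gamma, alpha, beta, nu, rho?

delta and psi hold, so lambda follows (Rule 7).
epsilon, delta, and lambda hold, so omega follows (Rule 6).
From omega and psi, Rule 9 gives alpha.
alpha holds, so beta follows (Rule 3).
omega and beta hold, so rho follows (Rule 10).
beta, psi, and epsilon hold, so zeta follows (Rule 1).
From zeta, Rule 2 gives nu.
gamma would need iota and epsilon (Rule 5), but iota is never established.
alpha: reached.
beta: reached.
nu: reached.
rho: reached.
Reached: alpha, beta, nu, and rho — 4 of the 5.

4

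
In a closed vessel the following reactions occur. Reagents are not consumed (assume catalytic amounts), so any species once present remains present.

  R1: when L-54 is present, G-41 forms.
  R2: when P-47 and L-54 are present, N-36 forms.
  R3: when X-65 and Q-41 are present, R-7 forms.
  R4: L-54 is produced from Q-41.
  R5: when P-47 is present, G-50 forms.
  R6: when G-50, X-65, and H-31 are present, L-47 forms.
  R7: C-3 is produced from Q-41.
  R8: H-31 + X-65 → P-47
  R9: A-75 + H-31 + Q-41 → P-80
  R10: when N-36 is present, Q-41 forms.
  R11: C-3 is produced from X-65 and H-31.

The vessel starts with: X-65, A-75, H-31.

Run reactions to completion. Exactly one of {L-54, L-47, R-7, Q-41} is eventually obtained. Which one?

H-31 and X-65 present → P-47 forms (R8).
P-47 present → G-50 forms (R5).
G-50, X-65, and H-31 present → L-47 forms (R6).
L-54 would need Q-41 (R4), but Q-41 never forms. R-7 would need X-65 and Q-41 (R3), but Q-41 never forms. Q-41 would need N-36 (R10), but N-36 never forms.

L-47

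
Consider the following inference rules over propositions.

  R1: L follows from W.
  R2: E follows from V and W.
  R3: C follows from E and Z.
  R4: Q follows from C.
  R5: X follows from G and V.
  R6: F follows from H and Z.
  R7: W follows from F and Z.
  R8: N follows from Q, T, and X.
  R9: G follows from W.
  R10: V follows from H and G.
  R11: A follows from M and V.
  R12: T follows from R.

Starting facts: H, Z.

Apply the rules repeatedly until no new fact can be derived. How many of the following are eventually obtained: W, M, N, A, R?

H and Z hold, so F follows (R6).
F and Z hold, so W follows (R7).
W: reached.
No rule produces M, and it is not given.
N would need Q, T, and X (R8), but T is never established.
A would need M and V (R11), but M is never established.
No rule produces R, and it is not given.
Reached: W — 1 of the 5.

1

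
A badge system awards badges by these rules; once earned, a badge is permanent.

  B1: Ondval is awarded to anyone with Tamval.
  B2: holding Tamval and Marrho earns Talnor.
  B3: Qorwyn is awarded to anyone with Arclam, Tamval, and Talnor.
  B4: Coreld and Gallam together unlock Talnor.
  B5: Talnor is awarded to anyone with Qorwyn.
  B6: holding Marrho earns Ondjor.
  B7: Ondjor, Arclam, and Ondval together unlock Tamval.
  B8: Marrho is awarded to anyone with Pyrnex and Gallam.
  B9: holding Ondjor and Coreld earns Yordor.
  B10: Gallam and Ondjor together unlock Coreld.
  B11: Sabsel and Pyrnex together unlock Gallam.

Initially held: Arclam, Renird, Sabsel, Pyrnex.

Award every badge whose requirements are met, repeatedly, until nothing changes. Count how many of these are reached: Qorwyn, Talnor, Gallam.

2

With Sabsel and Pyrnex, Gallam is earned (B11).
With Pyrnex and Gallam, Marrho is earned (B8).
With Marrho, Ondjor is earned (B6).
With Gallam and Ondjor, Coreld is earned (B10).
With Coreld and Gallam, Talnor is earned (B4).
Qorwyn would need Arclam, Tamval, and Talnor (B3), but Tamval is never earned.
Talnor: reached.
Gallam: reached.
Reached: Talnor and Gallam — 2 of the 3.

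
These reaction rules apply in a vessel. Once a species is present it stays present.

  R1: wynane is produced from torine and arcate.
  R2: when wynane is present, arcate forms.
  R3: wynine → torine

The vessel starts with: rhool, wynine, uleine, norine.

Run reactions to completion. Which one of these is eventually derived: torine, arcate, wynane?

torine

wynine present → torine forms (R3).
wynane would need torine and arcate (R1), but arcate never forms. arcate would need wynane (R2), but wynane never forms.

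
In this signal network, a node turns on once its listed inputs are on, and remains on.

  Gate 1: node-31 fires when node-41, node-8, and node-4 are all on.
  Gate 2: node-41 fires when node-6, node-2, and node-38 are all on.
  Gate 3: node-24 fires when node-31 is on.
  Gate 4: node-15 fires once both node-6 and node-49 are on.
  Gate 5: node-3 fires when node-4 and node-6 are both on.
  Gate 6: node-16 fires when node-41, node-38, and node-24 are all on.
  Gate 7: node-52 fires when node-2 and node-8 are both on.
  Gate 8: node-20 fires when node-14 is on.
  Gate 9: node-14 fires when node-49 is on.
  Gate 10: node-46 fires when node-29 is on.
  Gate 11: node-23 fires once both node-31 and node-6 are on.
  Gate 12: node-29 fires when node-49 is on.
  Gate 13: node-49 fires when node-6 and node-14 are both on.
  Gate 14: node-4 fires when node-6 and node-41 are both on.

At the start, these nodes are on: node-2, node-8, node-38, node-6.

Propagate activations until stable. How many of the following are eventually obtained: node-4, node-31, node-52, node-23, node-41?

node-6, node-2, and node-38 are on, so node-41 fires (Gate 2).
Gate 7: node-2 and node-8 on → node-52 on.
Gate 14: node-6 and node-41 on → node-4 on.
Gate 1: node-41, node-8, and node-4 on → node-31 on.
Gate 11: node-31 and node-6 on → node-23 on.
node-4: reached.
node-31: reached.
node-52: reached.
node-23: reached.
node-41: reached.
All 5 are reached.

5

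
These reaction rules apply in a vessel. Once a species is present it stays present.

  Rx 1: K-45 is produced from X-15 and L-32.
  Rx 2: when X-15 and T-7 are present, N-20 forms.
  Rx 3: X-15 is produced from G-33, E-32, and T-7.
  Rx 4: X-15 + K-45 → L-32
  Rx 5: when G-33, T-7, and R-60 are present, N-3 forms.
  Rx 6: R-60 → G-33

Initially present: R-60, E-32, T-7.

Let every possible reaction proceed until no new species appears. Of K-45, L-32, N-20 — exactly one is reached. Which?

N-20

R-60 present → G-33 forms (Rx 6).
G-33, E-32, and T-7 present → X-15 forms (Rx 3).
X-15 and T-7 present → N-20 forms (Rx 2).
K-45 would need X-15 and L-32 (Rx 1), but L-32 never forms. L-32 would need X-15 and K-45 (Rx 4), but K-45 never forms.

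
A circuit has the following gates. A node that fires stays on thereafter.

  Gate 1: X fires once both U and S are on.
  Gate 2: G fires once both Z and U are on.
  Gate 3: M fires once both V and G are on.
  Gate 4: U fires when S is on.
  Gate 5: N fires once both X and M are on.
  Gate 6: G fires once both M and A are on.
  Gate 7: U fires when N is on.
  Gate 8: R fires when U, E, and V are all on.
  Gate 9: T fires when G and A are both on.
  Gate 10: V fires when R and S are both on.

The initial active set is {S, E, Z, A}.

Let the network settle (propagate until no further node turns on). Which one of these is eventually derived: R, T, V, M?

T

Gate 4: S on → U on.
Z and U are on, so G fires (Gate 2).
G and A are on, so T fires (Gate 9).
M would need V and G (Gate 3), but V never turns on. R would need U, E, and V (Gate 8), but V never turns on. V would need R and S (Gate 10), but R never turns on.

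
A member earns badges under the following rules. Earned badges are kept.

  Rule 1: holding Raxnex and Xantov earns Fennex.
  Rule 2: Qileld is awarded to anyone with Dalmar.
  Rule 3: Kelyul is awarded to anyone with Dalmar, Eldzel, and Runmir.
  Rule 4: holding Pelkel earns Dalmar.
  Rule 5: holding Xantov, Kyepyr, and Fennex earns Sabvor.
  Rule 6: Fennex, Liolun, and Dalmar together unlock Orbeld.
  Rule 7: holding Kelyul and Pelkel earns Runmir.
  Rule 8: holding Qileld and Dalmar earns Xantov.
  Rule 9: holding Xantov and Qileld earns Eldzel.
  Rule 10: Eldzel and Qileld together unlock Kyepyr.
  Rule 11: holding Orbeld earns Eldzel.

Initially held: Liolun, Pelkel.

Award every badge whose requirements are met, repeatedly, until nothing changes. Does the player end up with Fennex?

Fennex would need Raxnex and Xantov (Rule 1), but Raxnex is never earned.

No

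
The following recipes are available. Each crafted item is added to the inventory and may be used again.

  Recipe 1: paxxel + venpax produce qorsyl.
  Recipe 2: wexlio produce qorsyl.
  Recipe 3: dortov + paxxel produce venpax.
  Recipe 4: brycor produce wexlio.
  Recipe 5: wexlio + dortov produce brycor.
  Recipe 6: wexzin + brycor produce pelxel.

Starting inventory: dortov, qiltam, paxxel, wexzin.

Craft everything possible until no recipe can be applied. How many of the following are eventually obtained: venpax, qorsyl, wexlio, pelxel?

Using Recipe 3, dortov and paxxel make venpax.
paxxel + venpax → qorsyl (Recipe 1).
venpax: reached.
qorsyl: reached.
wexlio would need brycor (Recipe 4), but brycor is never obtained.
pelxel would need wexzin and brycor (Recipe 6), but brycor is never obtained.
Reached: venpax and qorsyl — 2 of the 4.

2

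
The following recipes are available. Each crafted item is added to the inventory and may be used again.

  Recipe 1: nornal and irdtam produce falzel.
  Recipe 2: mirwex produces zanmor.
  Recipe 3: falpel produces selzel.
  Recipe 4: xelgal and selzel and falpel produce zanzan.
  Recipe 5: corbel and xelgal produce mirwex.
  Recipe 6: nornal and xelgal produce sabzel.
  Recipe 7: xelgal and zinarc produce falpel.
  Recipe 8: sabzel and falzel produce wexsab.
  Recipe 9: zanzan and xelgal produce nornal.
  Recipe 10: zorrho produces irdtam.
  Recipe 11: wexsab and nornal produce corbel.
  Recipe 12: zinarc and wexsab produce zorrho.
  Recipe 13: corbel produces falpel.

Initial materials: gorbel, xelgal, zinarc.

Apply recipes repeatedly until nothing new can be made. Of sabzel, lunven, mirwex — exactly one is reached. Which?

Using Recipe 7, xelgal and zinarc make falpel.
falpel → selzel (Recipe 3).
xelgal and selzel and falpel → zanzan (Recipe 4).
Using Recipe 9, zanzan and xelgal make nornal.
Using Recipe 6, nornal and xelgal make sabzel.
No rule produces lunven, and it is not given. mirwex would need corbel and xelgal (Recipe 5), but corbel is never obtained.

sabzel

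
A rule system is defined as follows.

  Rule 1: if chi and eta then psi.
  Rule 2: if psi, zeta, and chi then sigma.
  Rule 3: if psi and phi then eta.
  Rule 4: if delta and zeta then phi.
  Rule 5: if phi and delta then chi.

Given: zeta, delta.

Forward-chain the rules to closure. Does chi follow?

delta and zeta hold, so phi follows (Rule 4).
phi and delta hold, so chi follows (Rule 5).

Yes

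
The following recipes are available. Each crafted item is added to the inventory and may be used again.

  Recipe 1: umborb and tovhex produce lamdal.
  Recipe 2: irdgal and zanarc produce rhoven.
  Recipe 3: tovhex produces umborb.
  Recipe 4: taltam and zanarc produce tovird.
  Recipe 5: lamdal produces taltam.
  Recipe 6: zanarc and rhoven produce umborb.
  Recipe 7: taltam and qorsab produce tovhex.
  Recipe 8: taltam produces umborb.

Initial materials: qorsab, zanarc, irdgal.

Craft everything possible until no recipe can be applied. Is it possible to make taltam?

taltam would need lamdal (Recipe 5), but lamdal is never obtained.

No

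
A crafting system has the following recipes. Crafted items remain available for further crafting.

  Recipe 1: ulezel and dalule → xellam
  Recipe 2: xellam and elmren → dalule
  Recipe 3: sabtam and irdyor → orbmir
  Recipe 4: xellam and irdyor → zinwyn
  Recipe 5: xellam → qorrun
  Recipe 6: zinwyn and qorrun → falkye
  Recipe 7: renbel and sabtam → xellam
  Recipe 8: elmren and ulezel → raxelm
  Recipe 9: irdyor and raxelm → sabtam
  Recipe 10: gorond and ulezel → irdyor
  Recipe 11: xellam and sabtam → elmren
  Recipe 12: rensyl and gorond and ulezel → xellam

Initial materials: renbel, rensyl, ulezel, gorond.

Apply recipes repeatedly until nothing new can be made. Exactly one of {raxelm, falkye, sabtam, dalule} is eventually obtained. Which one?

falkye

Using Recipe 10, gorond and ulezel make irdyor.
rensyl and gorond and ulezel → xellam (Recipe 12).
xellam and irdyor → zinwyn (Recipe 4).
Using Recipe 5, xellam makes qorrun.
zinwyn and qorrun → falkye (Recipe 6).
dalule would need xellam and elmren (Recipe 2), but elmren is never obtained. raxelm would need elmren and ulezel (Recipe 8), but elmren is never obtained. sabtam would need irdyor and raxelm (Recipe 9), but raxelm is never obtained.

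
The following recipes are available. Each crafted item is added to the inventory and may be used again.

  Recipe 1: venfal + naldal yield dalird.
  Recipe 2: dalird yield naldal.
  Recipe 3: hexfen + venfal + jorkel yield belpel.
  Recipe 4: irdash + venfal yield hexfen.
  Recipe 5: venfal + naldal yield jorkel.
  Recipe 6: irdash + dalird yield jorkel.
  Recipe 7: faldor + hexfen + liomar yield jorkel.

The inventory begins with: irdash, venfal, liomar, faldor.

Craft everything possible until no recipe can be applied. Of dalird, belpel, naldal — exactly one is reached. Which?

Using Recipe 4, irdash and venfal make hexfen.
faldor + hexfen + liomar → jorkel (Recipe 7).
Using Recipe 3, hexfen, venfal, and jorkel make belpel.
dalird would need venfal and naldal (Recipe 1), but naldal is never obtained. naldal would need dalird (Recipe 2), but dalird is never obtained.

belpel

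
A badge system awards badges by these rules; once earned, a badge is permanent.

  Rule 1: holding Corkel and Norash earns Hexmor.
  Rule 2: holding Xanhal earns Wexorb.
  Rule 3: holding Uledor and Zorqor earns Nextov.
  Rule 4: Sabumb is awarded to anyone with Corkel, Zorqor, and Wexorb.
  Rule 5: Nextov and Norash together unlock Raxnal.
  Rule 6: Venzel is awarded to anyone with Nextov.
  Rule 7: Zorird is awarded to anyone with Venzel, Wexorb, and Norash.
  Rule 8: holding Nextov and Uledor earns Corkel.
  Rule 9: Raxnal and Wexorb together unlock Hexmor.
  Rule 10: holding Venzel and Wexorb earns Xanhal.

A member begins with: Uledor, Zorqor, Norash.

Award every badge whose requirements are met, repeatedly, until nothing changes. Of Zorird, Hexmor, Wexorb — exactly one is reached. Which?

Hexmor

With Uledor and Zorqor, Nextov is earned (Rule 3).
With Nextov and Uledor, Corkel is earned (Rule 8).
With Corkel and Norash, Hexmor is earned (Rule 1).
Zorird would need Venzel, Wexorb, and Norash (Rule 7), but Wexorb is never earned. Wexorb would need Xanhal (Rule 2), but Xanhal is never earned.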